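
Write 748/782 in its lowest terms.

22/23

748 = 2^2 × 11 × 17
782 = 2 × 17 × 23
gcd(748, 782) = 2 × 17 = 34.
Divide numerator and denominator by 34: 748/782 = 22/23.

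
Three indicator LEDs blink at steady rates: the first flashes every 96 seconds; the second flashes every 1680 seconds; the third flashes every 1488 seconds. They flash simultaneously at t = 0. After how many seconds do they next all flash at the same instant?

104160 seconds

We need the least common multiple of the intervals.
96 = 2^5 × 3
1680 = 2^4 × 3 × 5 × 7
1488 = 2^4 × 3 × 31
LCM(96, 1680, 1488) = 2^5 × 3 × 5 × 7 × 31 = 104160.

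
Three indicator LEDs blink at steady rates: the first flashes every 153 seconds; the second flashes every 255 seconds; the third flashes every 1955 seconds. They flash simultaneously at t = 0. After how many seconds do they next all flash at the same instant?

The first simultaneous occurrence is after LCM of the individual periods.
153 = 3^2 × 17
255 = 3 × 5 × 17
1955 = 5 × 17 × 23
LCM(153, 255, 1955) = 3^2 × 5 × 17 × 23 = 17595.

17595 seconds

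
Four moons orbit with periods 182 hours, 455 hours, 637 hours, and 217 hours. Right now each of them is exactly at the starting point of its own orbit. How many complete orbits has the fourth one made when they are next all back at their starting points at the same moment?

They are all back at their starting positions together after one LCM of the periods.
182 = 2 × 7 × 13
455 = 5 × 7 × 13
637 = 7^2 × 13
217 = 7 × 31
LCM(182, 455, 637, 217) = 2 × 5 × 7^2 × 13 × 31 = 197470.
Orbits for period 217: 197470 / 217 = 910.

910 orbits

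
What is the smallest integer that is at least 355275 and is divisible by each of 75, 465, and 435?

The integer must be a common multiple of 75, 465, and 435, so a multiple of their LCM.
75 = 3 × 5^2
465 = 3 × 5 × 31
435 = 3 × 5 × 29
LCM(75, 465, 435) = 3 × 5^2 × 29 × 31 = 67425.
Smallest multiple of 67425 that is ≥ 355275: ⌈355275/67425⌉ × 67425 = 6 × 67425 = 404550.

404550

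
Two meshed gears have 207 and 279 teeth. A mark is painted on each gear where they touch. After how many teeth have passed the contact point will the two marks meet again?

6417 teeth

They coincide at every common multiple of the periods; the first is the LCM.
207 = 3^2 × 23
279 = 3^2 × 31
LCM(207, 279) = 3^2 × 23 × 31 = 6417.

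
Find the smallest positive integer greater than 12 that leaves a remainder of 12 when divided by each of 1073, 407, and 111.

N − 12 must be a common multiple of 1073, 407, and 111.
1073 = 29 × 37
407 = 11 × 37
111 = 3 × 37
LCM(1073, 407, 111) = 3 × 11 × 29 × 37 = 35409.
Smallest N > 12 is LCM + 12 = 35409 + 12 = 35421.

35421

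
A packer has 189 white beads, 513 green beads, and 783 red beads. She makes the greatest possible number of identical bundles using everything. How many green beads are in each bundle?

Number of bundles = gcd(189, 513, 783).
189 = 3^3 × 7
513 = 3^3 × 19
783 = 3^3 × 29
gcd(189, 513, 783) = 3^3 = 27.
green beads per bundle = 513 / 27 = 19.

19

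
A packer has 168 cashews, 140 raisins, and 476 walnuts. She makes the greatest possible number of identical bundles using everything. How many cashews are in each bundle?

Number of bundles = gcd(168, 140, 476).
168 = 2^3 × 3 × 7
140 = 2^2 × 5 × 7
476 = 2^2 × 7 × 17
gcd(168, 140, 476) = 2^2 × 7 = 28.
cashews per bundle = 168 / 28 = 6.

6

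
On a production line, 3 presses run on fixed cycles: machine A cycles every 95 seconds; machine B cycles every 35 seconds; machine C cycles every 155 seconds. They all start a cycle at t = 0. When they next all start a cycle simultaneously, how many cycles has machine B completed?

The first common completion time is the LCM of the periods.
95 = 5 × 19
35 = 5 × 7
155 = 5 × 31
LCM(95, 35, 155) = 5 × 7 × 19 × 31 = 20615.
Cycles for period 35: 20615 / 35 = 589.

589 cycles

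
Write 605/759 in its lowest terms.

605 = 5 × 11^2
759 = 3 × 11 × 23
gcd(605, 759) = 11.
Divide numerator and denominator by 11: 605/759 = 55/69.

55/69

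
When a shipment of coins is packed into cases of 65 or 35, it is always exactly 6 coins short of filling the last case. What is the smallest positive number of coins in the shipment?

Being 6 short of a full case of size k means N ≡ −6 (mod k), i.e. N + 6 is a multiple of each size.
65 = 5 × 13
35 = 5 × 7
LCM(65, 35) = 5 × 7 × 13 = 455.
Smallest positive N is 455 − 6 = 449.

449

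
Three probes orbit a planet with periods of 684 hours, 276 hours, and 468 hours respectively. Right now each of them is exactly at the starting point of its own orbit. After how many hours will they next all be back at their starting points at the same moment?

They coincide at every common multiple of the periods; the first is the LCM.
684 = 2^2 × 3^2 × 19
276 = 2^2 × 3 × 23
468 = 2^2 × 3^2 × 13
LCM(684, 276, 468) = 2^2 × 3^2 × 13 × 19 × 23 = 204516.

204516 hours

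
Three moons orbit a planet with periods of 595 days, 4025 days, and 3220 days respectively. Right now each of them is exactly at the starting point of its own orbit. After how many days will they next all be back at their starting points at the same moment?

They coincide at every common multiple of the periods; the first is the LCM.
595 = 5 × 7 × 17
4025 = 5^2 × 7 × 23
3220 = 2^2 × 5 × 7 × 23
LCM(595, 4025, 3220) = 2^2 × 5^2 × 7 × 17 × 23 = 273700.

273700 days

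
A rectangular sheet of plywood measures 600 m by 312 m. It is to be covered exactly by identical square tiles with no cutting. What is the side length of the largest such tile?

24 m

The tile side must divide both 600 and 312, so the largest is their gcd.
600 = 2^3 × 3 × 5^2
312 = 2^3 × 3 × 13
gcd(600, 312) = 2^3 × 3 = 24.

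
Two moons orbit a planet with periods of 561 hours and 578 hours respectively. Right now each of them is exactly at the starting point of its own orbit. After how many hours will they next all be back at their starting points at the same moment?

They coincide at every common multiple of the periods; the first is the LCM.
561 = 3 × 11 × 17
578 = 2 × 17^2
LCM(561, 578) = 2 × 3 × 11 × 17^2 = 19074.

19074 hours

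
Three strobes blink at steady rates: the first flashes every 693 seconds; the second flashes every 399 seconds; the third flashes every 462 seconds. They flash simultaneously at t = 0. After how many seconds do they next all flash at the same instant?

26334 seconds

The first simultaneous occurrence is after LCM of the individual periods.
693 = 3^2 × 7 × 11
399 = 3 × 7 × 19
462 = 2 × 3 × 7 × 11
LCM(693, 399, 462) = 2 × 3^2 × 7 × 11 × 19 = 26334.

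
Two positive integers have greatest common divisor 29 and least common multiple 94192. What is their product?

For any two positive integers, gcd × lcm = product = 29 × 94192 = 2731568.

2731568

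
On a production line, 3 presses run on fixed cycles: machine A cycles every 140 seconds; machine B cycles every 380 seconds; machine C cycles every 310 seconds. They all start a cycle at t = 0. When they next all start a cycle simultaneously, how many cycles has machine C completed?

All finish a whole number of cycles simultaneously at t = LCM of the periods.
140 = 2^2 × 5 × 7
380 = 2^2 × 5 × 19
310 = 2 × 5 × 31
LCM(140, 380, 310) = 2^2 × 5 × 7 × 19 × 31 = 82460.
Cycles for period 310: 82460 / 310 = 266.

266 cycles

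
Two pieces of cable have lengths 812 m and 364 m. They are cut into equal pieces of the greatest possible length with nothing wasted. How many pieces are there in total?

42

Piece length = gcd(812, 364).
812 = 2^2 × 7 × 29
364 = 2^2 × 7 × 13
gcd(812, 364) = 2^2 × 7 = 28.
Total pieces = 812/28 + 364/28 = 29 + 13 = 42.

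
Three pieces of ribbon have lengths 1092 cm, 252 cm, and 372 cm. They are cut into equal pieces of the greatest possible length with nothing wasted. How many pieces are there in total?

Piece length = gcd(1092, 252, 372).
1092 = 2^2 × 3 × 7 × 13
252 = 2^2 × 3^2 × 7
372 = 2^2 × 3 × 31
gcd(1092, 252, 372) = 2^2 × 3 = 12.
Total pieces = 1092/12 + 252/12 + 372/12 = 91 + 21 + 31 = 143.

143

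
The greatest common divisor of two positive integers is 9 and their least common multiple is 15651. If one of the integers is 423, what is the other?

For two integers, gcd × lcm = product, so the other is (9 × 15651) / 423 = 140859 / 423 = 333.

333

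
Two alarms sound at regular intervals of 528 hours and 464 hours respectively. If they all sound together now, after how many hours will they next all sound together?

The first simultaneous occurrence is after LCM of the individual periods.
528 = 2^4 × 3 × 11
464 = 2^4 × 29
LCM(528, 464) = 2^4 × 3 × 11 × 29 = 15312.

15312 hours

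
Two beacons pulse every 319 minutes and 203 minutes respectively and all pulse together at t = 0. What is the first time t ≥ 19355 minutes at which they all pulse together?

20097 minutes

Joint pulses occur at multiples of LCM(319, 203).
319 = 11 × 29
203 = 7 × 29
LCM(319, 203) = 7 × 11 × 29 = 2233.
Smallest multiple of 2233 that is ≥ 19355: ⌈19355/2233⌉ × 2233 = 9 × 2233 = 20097.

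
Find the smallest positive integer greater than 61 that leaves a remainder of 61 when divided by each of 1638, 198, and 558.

558619

N − 61 must be a common multiple of 1638, 198, and 558.
1638 = 2 × 3^2 × 7 × 13
198 = 2 × 3^2 × 11
558 = 2 × 3^2 × 31
LCM(1638, 198, 558) = 2 × 3^2 × 7 × 11 × 13 × 31 = 558558.
Smallest N > 61 is LCM + 61 = 558558 + 61 = 558619.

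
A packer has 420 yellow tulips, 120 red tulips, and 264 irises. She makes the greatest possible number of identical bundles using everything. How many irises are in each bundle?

Number of bundles = gcd(420, 120, 264).
420 = 2^2 × 3 × 5 × 7
120 = 2^3 × 3 × 5
264 = 2^3 × 3 × 11
gcd(420, 120, 264) = 2^2 × 3 = 12.
irises per bundle = 264 / 12 = 22.

22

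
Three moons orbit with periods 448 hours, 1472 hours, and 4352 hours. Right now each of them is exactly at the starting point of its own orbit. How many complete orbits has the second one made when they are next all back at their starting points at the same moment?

They are all back at their starting positions together after one LCM of the periods.
448 = 2^6 × 7
1472 = 2^6 × 23
4352 = 2^8 × 17
LCM(448, 1472, 4352) = 2^8 × 7 × 17 × 23 = 700672.
Orbits for period 1472: 700672 / 1472 = 476.

476 orbits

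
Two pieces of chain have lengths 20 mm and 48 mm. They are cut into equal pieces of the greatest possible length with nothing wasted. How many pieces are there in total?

Piece length = gcd(20, 48).
20 = 2^2 × 5
48 = 2^4 × 3
gcd(20, 48) = 2^2 = 4.
Total pieces = 20/4 + 48/4 = 5 + 12 = 17.

17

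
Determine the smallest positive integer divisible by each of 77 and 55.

385

77 = 7 × 11
55 = 5 × 11
LCM(77, 55) = 5 × 7 × 11 = 385.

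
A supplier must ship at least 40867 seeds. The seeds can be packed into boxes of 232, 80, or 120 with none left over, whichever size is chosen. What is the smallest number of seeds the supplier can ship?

41760

The number of seeds must be a common multiple of 232, 80, and 120, so a multiple of their LCM.
232 = 2^3 × 29
80 = 2^4 × 5
120 = 2^3 × 3 × 5
LCM(232, 80, 120) = 2^4 × 3 × 5 × 29 = 6960.
Smallest multiple of 6960 that is ≥ 40867: ⌈40867/6960⌉ × 6960 = 6 × 6960 = 41760.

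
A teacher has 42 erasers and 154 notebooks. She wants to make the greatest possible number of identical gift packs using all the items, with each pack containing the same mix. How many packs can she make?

14 packs

The pack count must divide each quantity, so the greatest is gcd(42, 154).
42 = 2 × 3 × 7
154 = 2 × 7 × 11
gcd(42, 154) = 2 × 7 = 14.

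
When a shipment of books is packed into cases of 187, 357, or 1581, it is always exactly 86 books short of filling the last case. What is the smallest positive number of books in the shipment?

Being 86 short of a full case of size k means N ≡ −86 (mod k), i.e. N + 86 is a multiple of each size.
187 = 11 × 17
357 = 3 × 7 × 17
1581 = 3 × 17 × 31
LCM(187, 357, 1581) = 3 × 7 × 11 × 17 × 31 = 121737.
Smallest positive N is 121737 − 86 = 121651.

121651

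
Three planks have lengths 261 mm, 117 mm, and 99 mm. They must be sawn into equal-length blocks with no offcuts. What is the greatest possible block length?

9 mm

The block length must divide every plank, so the greatest is gcd(261, 117, 99).
261 = 3^2 × 29
117 = 3^2 × 13
99 = 3^2 × 11
gcd(261, 117, 99) = 3^2 = 9.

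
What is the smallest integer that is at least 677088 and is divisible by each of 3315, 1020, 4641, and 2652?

742560

The integer must be a common multiple of 3315, 1020, 4641, and 2652, so a multiple of their LCM.
3315 = 3 × 5 × 13 × 17
1020 = 2^2 × 3 × 5 × 17
4641 = 3 × 7 × 13 × 17
2652 = 2^2 × 3 × 13 × 17
LCM(3315, 1020, 4641, 2652) = 2^2 × 3 × 5 × 7 × 13 × 17 = 92820.
Smallest multiple of 92820 that is ≥ 677088: ⌈677088/92820⌉ × 92820 = 8 × 92820 = 742560.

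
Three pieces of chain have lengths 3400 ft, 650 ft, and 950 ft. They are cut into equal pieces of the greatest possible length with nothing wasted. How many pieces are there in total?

100

Piece length = gcd(3400, 650, 950).
3400 = 2^3 × 5^2 × 17
650 = 2 × 5^2 × 13
950 = 2 × 5^2 × 19
gcd(3400, 650, 950) = 2 × 5^2 = 50.
Total pieces = 3400/50 + 650/50 + 950/50 = 68 + 13 + 19 = 100.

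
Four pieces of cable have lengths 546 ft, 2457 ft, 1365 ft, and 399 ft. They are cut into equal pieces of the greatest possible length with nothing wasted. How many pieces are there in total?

227

Piece length = gcd(546, 2457, 1365, 399).
546 = 2 × 3 × 7 × 13
2457 = 3^3 × 7 × 13
1365 = 3 × 5 × 7 × 13
399 = 3 × 7 × 19
gcd(546, 2457, 1365, 399) = 3 × 7 = 21.
Total pieces = 546/21 + 2457/21 + 1365/21 + 399/21 = 26 + 117 + 65 + 19 = 227.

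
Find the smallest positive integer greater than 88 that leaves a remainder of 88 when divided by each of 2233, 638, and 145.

N − 88 must be a common multiple of 2233, 638, and 145.
2233 = 7 × 11 × 29
638 = 2 × 11 × 29
145 = 5 × 29
LCM(2233, 638, 145) = 2 × 5 × 7 × 11 × 29 = 22330.
Smallest N > 88 is LCM + 88 = 22330 + 88 = 22418.

22418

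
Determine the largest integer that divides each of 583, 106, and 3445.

53

583 = 11 × 53
106 = 2 × 53
3445 = 5 × 13 × 53
gcd(583, 106, 3445) = 53.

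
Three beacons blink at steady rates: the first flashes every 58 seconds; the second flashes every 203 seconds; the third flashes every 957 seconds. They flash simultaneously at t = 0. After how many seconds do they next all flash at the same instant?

The first simultaneous occurrence is after LCM of the individual periods.
58 = 2 × 29
203 = 7 × 29
957 = 3 × 11 × 29
LCM(58, 203, 957) = 2 × 3 × 7 × 11 × 29 = 13398.

13398 seconds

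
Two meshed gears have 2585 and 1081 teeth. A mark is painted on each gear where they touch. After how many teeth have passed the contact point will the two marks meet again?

They coincide at every common multiple of the periods; the first is the LCM.
2585 = 5 × 11 × 47
1081 = 23 × 47
LCM(2585, 1081) = 5 × 11 × 23 × 47 = 59455.

59455 teeth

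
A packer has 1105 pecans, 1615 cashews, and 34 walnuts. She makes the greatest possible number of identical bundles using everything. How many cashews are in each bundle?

Number of bundles = gcd(1105, 1615, 34).
1105 = 5 × 13 × 17
1615 = 5 × 17 × 19
34 = 2 × 17
gcd(1105, 1615, 34) = 17.
cashews per bundle = 1615 / 17 = 95.

95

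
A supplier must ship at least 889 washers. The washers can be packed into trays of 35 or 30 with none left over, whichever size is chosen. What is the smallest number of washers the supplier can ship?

1050

The number of washers must be a common multiple of 35 and 30, so a multiple of their LCM.
35 = 5 × 7
30 = 2 × 3 × 5
LCM(35, 30) = 2 × 3 × 5 × 7 = 210.
Smallest multiple of 210 that is ≥ 889: ⌈889/210⌉ × 210 = 5 × 210 = 1050.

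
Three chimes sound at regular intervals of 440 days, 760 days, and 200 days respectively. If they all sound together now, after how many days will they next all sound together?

41800 days

We need the least common multiple of the intervals.
440 = 2^3 × 5 × 11
760 = 2^3 × 5 × 19
200 = 2^3 × 5^2
LCM(440, 760, 200) = 2^3 × 5^2 × 11 × 19 = 41800.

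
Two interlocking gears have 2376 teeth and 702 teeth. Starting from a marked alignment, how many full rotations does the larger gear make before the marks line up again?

All finish a whole number of cycles simultaneously at t = LCM of the periods.
2376 = 2^3 × 3^3 × 11
702 = 2 × 3^3 × 13
LCM(2376, 702) = 2^3 × 3^3 × 11 × 13 = 30888.
Rotations for period 2376: 30888 / 2376 = 13.

13 rotations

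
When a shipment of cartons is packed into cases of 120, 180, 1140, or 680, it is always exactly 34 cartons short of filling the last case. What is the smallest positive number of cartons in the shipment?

Being 34 short of a full case of size k means N ≡ −34 (mod k), i.e. N + 34 is a multiple of each size.
120 = 2^3 × 3 × 5
180 = 2^2 × 3^2 × 5
1140 = 2^2 × 3 × 5 × 19
680 = 2^3 × 5 × 17
LCM(120, 180, 1140, 680) = 2^3 × 3^2 × 5 × 17 × 19 = 116280.
Smallest positive N is 116280 − 34 = 116246.

116246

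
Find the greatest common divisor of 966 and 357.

966 = 2 × 3 × 7 × 23
357 = 3 × 7 × 17
gcd(966, 357) = 3 × 7 = 21.

21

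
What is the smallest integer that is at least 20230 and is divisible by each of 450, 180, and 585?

23400

The integer must be a common multiple of 450, 180, and 585, so a multiple of their LCM.
450 = 2 × 3^2 × 5^2
180 = 2^2 × 3^2 × 5
585 = 3^2 × 5 × 13
LCM(450, 180, 585) = 2^2 × 3^2 × 5^2 × 13 = 11700.
Smallest multiple of 11700 that is ≥ 20230: ⌈20230/11700⌉ × 11700 = 2 × 11700 = 23400.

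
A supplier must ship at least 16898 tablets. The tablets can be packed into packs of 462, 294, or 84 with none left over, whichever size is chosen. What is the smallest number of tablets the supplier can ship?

The number of tablets must be a common multiple of 462, 294, and 84, so a multiple of their LCM.
462 = 2 × 3 × 7 × 11
294 = 2 × 3 × 7^2
84 = 2^2 × 3 × 7
LCM(462, 294, 84) = 2^2 × 3 × 7^2 × 11 = 6468.
Smallest multiple of 6468 that is ≥ 16898: ⌈16898/6468⌉ × 6468 = 3 × 6468 = 19404.

19404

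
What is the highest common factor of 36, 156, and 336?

36 = 2^2 × 3^2
156 = 2^2 × 3 × 13
336 = 2^4 × 3 × 7
gcd(36, 156, 336) = 2^2 × 3 = 12.

12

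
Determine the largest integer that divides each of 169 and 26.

13

169 = 13^2
26 = 2 × 13
gcd(169, 26) = 13.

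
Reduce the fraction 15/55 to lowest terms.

3/11

15 = 3 × 5
55 = 5 × 11
gcd(15, 55) = 5.
Divide numerator and denominator by 5: 15/55 = 3/11.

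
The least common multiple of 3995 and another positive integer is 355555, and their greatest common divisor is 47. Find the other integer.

gcd × lcm = product of the two integers, so the other integer is (47 × 355555) / 3995 = 4183.

4183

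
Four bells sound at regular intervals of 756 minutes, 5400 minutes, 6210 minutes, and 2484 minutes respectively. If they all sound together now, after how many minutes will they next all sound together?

We need the least common multiple of the intervals.
756 = 2^2 × 3^3 × 7
5400 = 2^3 × 3^3 × 5^2
6210 = 2 × 3^3 × 5 × 23
2484 = 2^2 × 3^3 × 23
LCM(756, 5400, 6210, 2484) = 2^3 × 3^3 × 5^2 × 7 × 23 = 869400.

869400 minutes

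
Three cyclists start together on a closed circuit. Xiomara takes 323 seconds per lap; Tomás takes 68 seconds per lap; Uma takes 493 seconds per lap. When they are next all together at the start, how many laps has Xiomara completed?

The first common completion time is the LCM of the periods.
323 = 17 × 19
68 = 2^2 × 17
493 = 17 × 29
LCM(323, 68, 493) = 2^2 × 17 × 19 × 29 = 37468.
Laps for period 323: 37468 / 323 = 116.

116 laps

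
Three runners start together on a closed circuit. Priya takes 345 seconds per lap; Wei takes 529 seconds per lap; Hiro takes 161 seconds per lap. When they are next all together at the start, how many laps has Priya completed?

The first common completion time is the LCM of the periods.
345 = 3 × 5 × 23
529 = 23^2
161 = 7 × 23
LCM(345, 529, 161) = 3 × 5 × 7 × 23^2 = 55545.
Laps for period 345: 55545 / 345 = 161.

161 laps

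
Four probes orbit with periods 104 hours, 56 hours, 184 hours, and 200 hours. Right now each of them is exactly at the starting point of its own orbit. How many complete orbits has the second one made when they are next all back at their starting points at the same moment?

The first common completion time is the LCM of the periods.
104 = 2^3 × 13
56 = 2^3 × 7
184 = 2^3 × 23
200 = 2^3 × 5^2
LCM(104, 56, 184, 200) = 2^3 × 5^2 × 7 × 13 × 23 = 418600.
Orbits for period 56: 418600 / 56 = 7475.

7475 orbits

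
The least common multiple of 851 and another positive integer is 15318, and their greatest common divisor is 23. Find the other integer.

gcd × lcm = product of the two integers, so the other integer is (23 × 15318) / 851 = 414.

414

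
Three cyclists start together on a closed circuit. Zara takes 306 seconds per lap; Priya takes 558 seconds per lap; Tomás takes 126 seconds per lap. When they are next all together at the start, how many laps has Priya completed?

All finish a whole number of cycles simultaneously at t = LCM of the periods.
306 = 2 × 3^2 × 17
558 = 2 × 3^2 × 31
126 = 2 × 3^2 × 7
LCM(306, 558, 126) = 2 × 3^2 × 7 × 17 × 31 = 66402.
Laps for period 558: 66402 / 558 = 119.

119 laps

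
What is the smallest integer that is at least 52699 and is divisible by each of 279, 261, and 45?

The integer must be a common multiple of 279, 261, and 45, so a multiple of their LCM.
279 = 3^2 × 31
261 = 3^2 × 29
45 = 3^2 × 5
LCM(279, 261, 45) = 3^2 × 5 × 29 × 31 = 40455.
Smallest multiple of 40455 that is ≥ 52699: ⌈52699/40455⌉ × 40455 = 2 × 40455 = 80910.

80910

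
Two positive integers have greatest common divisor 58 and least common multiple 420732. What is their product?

24402456

For any two positive integers, gcd × lcm = product = 58 × 420732 = 24402456.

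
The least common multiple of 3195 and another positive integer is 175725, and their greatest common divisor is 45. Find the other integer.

2475

gcd × lcm = product of the two integers, so the other integer is (45 × 175725) / 3195 = 2475.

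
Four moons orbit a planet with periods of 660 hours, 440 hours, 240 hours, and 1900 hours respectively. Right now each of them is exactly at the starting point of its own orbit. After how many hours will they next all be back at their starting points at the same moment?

We need the least common multiple of the intervals.
660 = 2^2 × 3 × 5 × 11
440 = 2^3 × 5 × 11
240 = 2^4 × 3 × 5
1900 = 2^2 × 5^2 × 19
LCM(660, 440, 240, 1900) = 2^4 × 3 × 5^2 × 11 × 19 = 250800.

250800 hours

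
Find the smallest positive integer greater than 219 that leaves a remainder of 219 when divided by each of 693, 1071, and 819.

N − 219 must be a common multiple of 693, 1071, and 819.
693 = 3^2 × 7 × 11
1071 = 3^2 × 7 × 17
819 = 3^2 × 7 × 13
LCM(693, 1071, 819) = 3^2 × 7 × 11 × 13 × 17 = 153153.
Smallest N > 219 is LCM + 219 = 153153 + 219 = 153372.

153372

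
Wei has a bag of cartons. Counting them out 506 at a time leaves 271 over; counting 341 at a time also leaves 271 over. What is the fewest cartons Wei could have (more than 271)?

15957

N − 271 must be a common multiple of 506 and 341.
506 = 2 × 11 × 23
341 = 11 × 31
LCM(506, 341) = 2 × 11 × 23 × 31 = 15686.
Smallest N > 271 is LCM + 271 = 15686 + 271 = 15957.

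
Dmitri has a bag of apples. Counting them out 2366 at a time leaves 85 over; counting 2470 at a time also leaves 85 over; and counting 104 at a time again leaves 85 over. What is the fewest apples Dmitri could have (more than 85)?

N − 85 must be a common multiple of 2366, 2470, and 104.
2366 = 2 × 7 × 13^2
2470 = 2 × 5 × 13 × 19
104 = 2^3 × 13
LCM(2366, 2470, 104) = 2^3 × 5 × 7 × 13^2 × 19 = 899080.
Smallest N > 85 is LCM + 85 = 899080 + 85 = 899165.

899165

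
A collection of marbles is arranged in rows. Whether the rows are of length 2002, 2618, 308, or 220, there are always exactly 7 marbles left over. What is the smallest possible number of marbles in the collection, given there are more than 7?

N − 7 must be a common multiple of 2002, 2618, 308, and 220.
2002 = 2 × 7 × 11 × 13
2618 = 2 × 7 × 11 × 17
308 = 2^2 × 7 × 11
220 = 2^2 × 5 × 11
LCM(2002, 2618, 308, 220) = 2^2 × 5 × 7 × 11 × 13 × 17 = 340340.
Smallest N > 7 is LCM + 7 = 340340 + 7 = 340347.

340347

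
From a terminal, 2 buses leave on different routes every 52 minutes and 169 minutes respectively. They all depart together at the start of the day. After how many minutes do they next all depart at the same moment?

676 minutes

They coincide at every common multiple of the periods; the first is the LCM.
52 = 2^2 × 13
169 = 13^2
LCM(52, 169) = 2^2 × 13^2 = 676.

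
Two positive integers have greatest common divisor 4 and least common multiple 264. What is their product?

1056

For any two positive integers, gcd × lcm = product = 4 × 264 = 1056.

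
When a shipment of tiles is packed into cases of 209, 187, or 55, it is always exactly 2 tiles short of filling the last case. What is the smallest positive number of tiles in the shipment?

17763

Being 2 short of a full case of size k means N ≡ −2 (mod k), i.e. N + 2 is a multiple of each size.
209 = 11 × 19
187 = 11 × 17
55 = 5 × 11
LCM(209, 187, 55) = 5 × 11 × 17 × 19 = 17765.
Smallest positive N is 17765 − 2 = 17763.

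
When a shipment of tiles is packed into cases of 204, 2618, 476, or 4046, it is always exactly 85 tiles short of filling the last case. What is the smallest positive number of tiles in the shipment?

266951

Being 85 short of a full case of size k means N ≡ −85 (mod k), i.e. N + 85 is a multiple of each size.
204 = 2^2 × 3 × 17
2618 = 2 × 7 × 11 × 17
476 = 2^2 × 7 × 17
4046 = 2 × 7 × 17^2
LCM(204, 2618, 476, 4046) = 2^2 × 3 × 7 × 11 × 17^2 = 267036.
Smallest positive N is 267036 − 85 = 266951.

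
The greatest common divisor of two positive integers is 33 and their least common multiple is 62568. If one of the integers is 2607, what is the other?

792

For two integers, gcd × lcm = product, so the other is (33 × 62568) / 2607 = 2064744 / 2607 = 792.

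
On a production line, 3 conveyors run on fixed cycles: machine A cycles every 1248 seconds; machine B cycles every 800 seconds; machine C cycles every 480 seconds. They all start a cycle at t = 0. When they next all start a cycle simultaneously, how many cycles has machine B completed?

They are all back at their starting positions together after one LCM of the periods.
1248 = 2^5 × 3 × 13
800 = 2^5 × 5^2
480 = 2^5 × 3 × 5
LCM(1248, 800, 480) = 2^5 × 3 × 5^2 × 13 = 31200.
Cycles for period 800: 31200 / 800 = 39.

39 cycles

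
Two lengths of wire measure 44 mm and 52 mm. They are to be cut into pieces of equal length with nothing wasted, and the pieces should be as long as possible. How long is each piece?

4 mm

The greatest length dividing all of 44 and 52 is their gcd.
44 = 2^2 × 11
52 = 2^2 × 13
gcd(44, 52) = 2^2 = 4.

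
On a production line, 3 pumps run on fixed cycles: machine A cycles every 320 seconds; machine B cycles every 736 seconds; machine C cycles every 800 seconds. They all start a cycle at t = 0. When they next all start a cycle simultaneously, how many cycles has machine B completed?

50 cycles

The first common completion time is the LCM of the periods.
320 = 2^6 × 5
736 = 2^5 × 23
800 = 2^5 × 5^2
LCM(320, 736, 800) = 2^6 × 5^2 × 23 = 36800.
Cycles for period 736: 36800 / 736 = 50.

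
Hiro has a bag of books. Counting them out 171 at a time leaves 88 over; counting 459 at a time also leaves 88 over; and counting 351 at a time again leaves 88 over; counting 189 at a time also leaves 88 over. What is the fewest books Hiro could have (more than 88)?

N − 88 must be a common multiple of 171, 459, 351, and 189.
171 = 3^2 × 19
459 = 3^3 × 17
351 = 3^3 × 13
189 = 3^3 × 7
LCM(171, 459, 351, 189) = 3^3 × 7 × 13 × 17 × 19 = 793611.
Smallest N > 88 is LCM + 88 = 793611 + 88 = 793699.

793699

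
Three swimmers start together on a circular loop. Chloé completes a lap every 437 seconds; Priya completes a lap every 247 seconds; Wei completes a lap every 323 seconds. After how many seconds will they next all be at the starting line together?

96577 seconds

We need the least common multiple of the intervals.
437 = 19 × 23
247 = 13 × 19
323 = 17 × 19
LCM(437, 247, 323) = 13 × 17 × 19 × 23 = 96577.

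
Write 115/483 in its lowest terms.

5/21

115 = 5 × 23
483 = 3 × 7 × 23
gcd(115, 483) = 23.
Divide numerator and denominator by 23: 115/483 = 5/21.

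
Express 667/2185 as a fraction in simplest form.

667 = 23 × 29
2185 = 5 × 19 × 23
gcd(667, 2185) = 23.
Divide numerator and denominator by 23: 667/2185 = 29/95.

29/95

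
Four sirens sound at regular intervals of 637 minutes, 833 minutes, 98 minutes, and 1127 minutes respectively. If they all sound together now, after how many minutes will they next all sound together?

They coincide at every common multiple of the periods; the first is the LCM.
637 = 7^2 × 13
833 = 7^2 × 17
98 = 2 × 7^2
1127 = 7^2 × 23
LCM(637, 833, 98, 1127) = 2 × 7^2 × 13 × 17 × 23 = 498134.

498134 minutes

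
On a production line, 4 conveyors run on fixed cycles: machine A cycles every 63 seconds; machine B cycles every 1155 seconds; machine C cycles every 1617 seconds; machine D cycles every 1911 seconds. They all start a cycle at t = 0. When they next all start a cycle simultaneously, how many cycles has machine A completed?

The first common completion time is the LCM of the periods.
63 = 3^2 × 7
1155 = 3 × 5 × 7 × 11
1617 = 3 × 7^2 × 11
1911 = 3 × 7^2 × 13
LCM(63, 1155, 1617, 1911) = 3^2 × 5 × 7^2 × 11 × 13 = 315315.
Cycles for period 63: 315315 / 63 = 5005.

5005 cycles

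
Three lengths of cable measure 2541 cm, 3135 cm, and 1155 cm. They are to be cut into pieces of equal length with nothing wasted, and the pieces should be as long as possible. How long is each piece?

33 cm

The greatest length dividing all of 2541, 3135, and 1155 is their gcd.
2541 = 3 × 7 × 11^2
3135 = 3 × 5 × 11 × 19
1155 = 3 × 5 × 7 × 11
gcd(2541, 3135, 1155) = 3 × 11 = 33.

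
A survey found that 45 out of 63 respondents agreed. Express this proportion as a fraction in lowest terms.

5/7

45 = 3^2 × 5
63 = 3^2 × 7
gcd(45, 63) = 3^2 = 9.
Divide numerator and denominator by 9: 45/63 = 5/7.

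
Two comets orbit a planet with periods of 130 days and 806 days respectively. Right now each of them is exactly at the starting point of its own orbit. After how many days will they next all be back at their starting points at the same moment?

The first simultaneous occurrence is after LCM of the individual periods.
130 = 2 × 5 × 13
806 = 2 × 13 × 31
LCM(130, 806) = 2 × 5 × 13 × 31 = 4030.

4030 days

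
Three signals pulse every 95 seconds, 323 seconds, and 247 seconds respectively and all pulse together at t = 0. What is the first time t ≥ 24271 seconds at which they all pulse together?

41990 seconds

Joint pulses occur at multiples of LCM(95, 323, 247).
95 = 5 × 19
323 = 17 × 19
247 = 13 × 19
LCM(95, 323, 247) = 5 × 13 × 17 × 19 = 20995.
Smallest multiple of 20995 that is ≥ 24271: ⌈24271/20995⌉ × 20995 = 2 × 20995 = 41990.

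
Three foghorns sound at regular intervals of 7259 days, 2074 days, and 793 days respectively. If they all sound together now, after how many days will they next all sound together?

188734 days

They coincide at every common multiple of the periods; the first is the LCM.
7259 = 7 × 17 × 61
2074 = 2 × 17 × 61
793 = 13 × 61
LCM(7259, 2074, 793) = 2 × 7 × 13 × 17 × 61 = 188734.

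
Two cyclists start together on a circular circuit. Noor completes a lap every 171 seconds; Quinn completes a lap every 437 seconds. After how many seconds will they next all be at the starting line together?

We need the least common multiple of the intervals.
171 = 3^2 × 19
437 = 19 × 23
LCM(171, 437) = 3^2 × 19 × 23 = 3933.

3933 seconds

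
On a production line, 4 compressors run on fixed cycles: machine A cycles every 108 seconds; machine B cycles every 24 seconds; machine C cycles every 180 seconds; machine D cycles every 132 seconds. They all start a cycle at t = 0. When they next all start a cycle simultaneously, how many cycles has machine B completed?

495 cycles

The first common completion time is the LCM of the periods.
108 = 2^2 × 3^3
24 = 2^3 × 3
180 = 2^2 × 3^2 × 5
132 = 2^2 × 3 × 11
LCM(108, 24, 180, 132) = 2^3 × 3^3 × 5 × 11 = 11880.
Cycles for period 24: 11880 / 24 = 495.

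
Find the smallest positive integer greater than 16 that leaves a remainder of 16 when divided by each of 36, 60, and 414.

N − 16 must be a common multiple of 36, 60, and 414.
36 = 2^2 × 3^2
60 = 2^2 × 3 × 5
414 = 2 × 3^2 × 23
LCM(36, 60, 414) = 2^2 × 3^2 × 5 × 23 = 4140.
Smallest N > 16 is LCM + 16 = 4140 + 16 = 4156.

4156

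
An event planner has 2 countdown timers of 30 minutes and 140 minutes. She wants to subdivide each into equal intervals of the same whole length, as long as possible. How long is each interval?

The interval must divide each timer length; the longest such is the gcd.
30 = 2 × 3 × 5
140 = 2^2 × 5 × 7
gcd(30, 140) = 2 × 5 = 10.

10 minutes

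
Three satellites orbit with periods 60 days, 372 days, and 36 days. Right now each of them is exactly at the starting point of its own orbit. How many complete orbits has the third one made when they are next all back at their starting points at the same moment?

155 orbits

They are all back at their starting positions together after one LCM of the periods.
60 = 2^2 × 3 × 5
372 = 2^2 × 3 × 31
36 = 2^2 × 3^2
LCM(60, 372, 36) = 2^2 × 3^2 × 5 × 31 = 5580.
Orbits for period 36: 5580 / 36 = 155.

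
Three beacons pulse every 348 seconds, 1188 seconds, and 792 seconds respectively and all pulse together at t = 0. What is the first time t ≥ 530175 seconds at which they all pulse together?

551232 seconds

Joint pulses occur at multiples of LCM(348, 1188, 792).
348 = 2^2 × 3 × 29
1188 = 2^2 × 3^3 × 11
792 = 2^3 × 3^2 × 11
LCM(348, 1188, 792) = 2^3 × 3^3 × 11 × 29 = 68904.
Smallest multiple of 68904 that is ≥ 530175: ⌈530175/68904⌉ × 68904 = 8 × 68904 = 551232.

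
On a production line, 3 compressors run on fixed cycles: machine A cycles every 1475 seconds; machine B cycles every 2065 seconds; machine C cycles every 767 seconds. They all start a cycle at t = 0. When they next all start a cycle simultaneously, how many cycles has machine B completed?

65 cycles

The first common completion time is the LCM of the periods.
1475 = 5^2 × 59
2065 = 5 × 7 × 59
767 = 13 × 59
LCM(1475, 2065, 767) = 5^2 × 7 × 13 × 59 = 134225.
Cycles for period 2065: 134225 / 2065 = 65.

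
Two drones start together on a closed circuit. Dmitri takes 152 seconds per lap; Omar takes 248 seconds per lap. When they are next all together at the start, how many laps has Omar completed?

They are all back at their starting positions together after one LCM of the periods.
152 = 2^3 × 19
248 = 2^3 × 31
LCM(152, 248) = 2^3 × 19 × 31 = 4712.
Laps for period 248: 4712 / 248 = 19.

19 laps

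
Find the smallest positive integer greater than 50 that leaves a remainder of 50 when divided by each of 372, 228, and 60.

35390

N − 50 must be a common multiple of 372, 228, and 60.
372 = 2^2 × 3 × 31
228 = 2^2 × 3 × 19
60 = 2^2 × 3 × 5
LCM(372, 228, 60) = 2^2 × 3 × 5 × 19 × 31 = 35340.
Smallest N > 50 is LCM + 50 = 35340 + 50 = 35390.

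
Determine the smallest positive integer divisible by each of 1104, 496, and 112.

1104 = 2^4 × 3 × 23
496 = 2^4 × 31
112 = 2^4 × 7
LCM(1104, 496, 112) = 2^4 × 3 × 7 × 23 × 31 = 239568.

239568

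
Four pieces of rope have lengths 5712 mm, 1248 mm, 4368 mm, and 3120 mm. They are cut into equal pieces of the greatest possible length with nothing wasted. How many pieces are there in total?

Piece length = gcd(5712, 1248, 4368, 3120).
5712 = 2^4 × 3 × 7 × 17
1248 = 2^5 × 3 × 13
4368 = 2^4 × 3 × 7 × 13
3120 = 2^4 × 3 × 5 × 13
gcd(5712, 1248, 4368, 3120) = 2^4 × 3 = 48.
Total pieces = 5712/48 + 1248/48 + 4368/48 + 3120/48 = 119 + 26 + 91 + 65 = 301.

301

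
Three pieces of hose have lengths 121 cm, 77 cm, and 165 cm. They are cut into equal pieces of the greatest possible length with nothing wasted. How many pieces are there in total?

Piece length = gcd(121, 77, 165).
121 = 11^2
77 = 7 × 11
165 = 3 × 5 × 11
gcd(121, 77, 165) = 11.
Total pieces = 121/11 + 77/11 + 165/11 = 11 + 7 + 15 = 33.

33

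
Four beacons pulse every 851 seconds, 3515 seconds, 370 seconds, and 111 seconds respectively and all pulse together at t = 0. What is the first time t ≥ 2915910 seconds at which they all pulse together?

3395490 seconds

Joint pulses occur at multiples of LCM(851, 3515, 370, 111).
851 = 23 × 37
3515 = 5 × 19 × 37
370 = 2 × 5 × 37
111 = 3 × 37
LCM(851, 3515, 370, 111) = 2 × 3 × 5 × 19 × 23 × 37 = 485070.
Smallest multiple of 485070 that is ≥ 2915910: ⌈2915910/485070⌉ × 485070 = 7 × 485070 = 3395490.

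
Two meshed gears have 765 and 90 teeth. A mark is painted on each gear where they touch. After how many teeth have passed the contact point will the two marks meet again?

1530 teeth

The first simultaneous occurrence is after LCM of the individual periods.
765 = 3^2 × 5 × 17
90 = 2 × 3^2 × 5
LCM(765, 90) = 2 × 3^2 × 5 × 17 = 1530.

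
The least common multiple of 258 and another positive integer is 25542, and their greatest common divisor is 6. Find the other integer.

594

gcd × lcm = product of the two integers, so the other integer is (6 × 25542) / 258 = 594.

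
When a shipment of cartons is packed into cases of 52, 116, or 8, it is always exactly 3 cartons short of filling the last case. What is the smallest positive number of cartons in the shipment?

Being 3 short of a full case of size k means N ≡ −3 (mod k), i.e. N + 3 is a multiple of each size.
52 = 2^2 × 13
116 = 2^2 × 29
8 = 2^3
LCM(52, 116, 8) = 2^3 × 13 × 29 = 3016.
Smallest positive N is 3016 − 3 = 3013.

3013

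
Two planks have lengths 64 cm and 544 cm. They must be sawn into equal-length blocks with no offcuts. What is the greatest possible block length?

32 cm

By the Euclidean algorithm:
544 = 8 × 64 + 32
64 = 2 × 32 + 0
gcd(64, 544) = 32.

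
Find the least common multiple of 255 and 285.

4845

255 = 3 × 5 × 17
285 = 3 × 5 × 19
LCM(255, 285) = 3 × 5 × 17 × 19 = 4845.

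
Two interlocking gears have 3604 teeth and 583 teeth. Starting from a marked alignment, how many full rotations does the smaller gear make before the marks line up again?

The first common completion time is the LCM of the periods.
3604 = 2^2 × 17 × 53
583 = 11 × 53
LCM(3604, 583) = 2^2 × 11 × 17 × 53 = 39644.
Rotations for period 583: 39644 / 583 = 68.

68 rotations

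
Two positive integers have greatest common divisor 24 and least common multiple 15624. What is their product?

374976

For any two positive integers, gcd × lcm = product = 24 × 15624 = 374976.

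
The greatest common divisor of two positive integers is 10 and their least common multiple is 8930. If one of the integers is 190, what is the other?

For two integers, gcd × lcm = product, so the other is (10 × 8930) / 190 = 89300 / 190 = 470.

470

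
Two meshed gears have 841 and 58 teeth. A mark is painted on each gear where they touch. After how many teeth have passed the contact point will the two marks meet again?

The first simultaneous occurrence is after LCM of the individual periods.
841 = 29^2
58 = 2 × 29
LCM(841, 58) = 2 × 29^2 = 1682.

1682 teeth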